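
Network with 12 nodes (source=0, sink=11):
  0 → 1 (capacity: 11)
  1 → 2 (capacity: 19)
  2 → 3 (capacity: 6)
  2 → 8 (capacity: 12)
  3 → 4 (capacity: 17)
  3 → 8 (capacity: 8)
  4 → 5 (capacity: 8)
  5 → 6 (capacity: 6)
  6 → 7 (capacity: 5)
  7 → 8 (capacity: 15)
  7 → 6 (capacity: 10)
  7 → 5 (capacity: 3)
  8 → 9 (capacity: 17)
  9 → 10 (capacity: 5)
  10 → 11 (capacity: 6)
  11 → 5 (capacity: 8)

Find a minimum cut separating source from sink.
Min cut value = 5, edges: (9,10)

Min cut value: 5
Partition: S = [0, 1, 2, 3, 4, 5, 6, 7, 8, 9], T = [10, 11]
Cut edges: (9,10)

By max-flow min-cut theorem, max flow = min cut = 5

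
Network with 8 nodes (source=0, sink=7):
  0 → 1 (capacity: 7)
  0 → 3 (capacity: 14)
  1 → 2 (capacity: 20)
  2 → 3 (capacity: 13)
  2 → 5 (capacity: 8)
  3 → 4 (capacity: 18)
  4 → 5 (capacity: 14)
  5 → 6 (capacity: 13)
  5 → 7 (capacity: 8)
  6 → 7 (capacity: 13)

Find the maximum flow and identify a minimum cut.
Max flow = 21, Min cut edges: (5,7), (6,7)

Maximum flow: 21
Minimum cut: (5,7), (6,7)
Partition: S = [0, 1, 2, 3, 4, 5, 6], T = [7]

Max-flow min-cut theorem verified: both equal 21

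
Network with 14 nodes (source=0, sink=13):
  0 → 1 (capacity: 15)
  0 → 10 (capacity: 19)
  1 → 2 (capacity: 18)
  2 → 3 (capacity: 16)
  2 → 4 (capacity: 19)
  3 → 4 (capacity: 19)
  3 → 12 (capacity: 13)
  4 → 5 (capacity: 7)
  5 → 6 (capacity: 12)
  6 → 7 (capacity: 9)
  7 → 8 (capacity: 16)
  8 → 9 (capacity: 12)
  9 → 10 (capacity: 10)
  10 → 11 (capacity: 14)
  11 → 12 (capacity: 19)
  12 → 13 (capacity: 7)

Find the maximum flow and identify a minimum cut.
Max flow = 7, Min cut edges: (12,13)

Maximum flow: 7
Minimum cut: (12,13)
Partition: S = [0, 1, 2, 3, 4, 5, 6, 7, 8, 9, 10, 11, 12], T = [13]

Max-flow min-cut theorem verified: both equal 7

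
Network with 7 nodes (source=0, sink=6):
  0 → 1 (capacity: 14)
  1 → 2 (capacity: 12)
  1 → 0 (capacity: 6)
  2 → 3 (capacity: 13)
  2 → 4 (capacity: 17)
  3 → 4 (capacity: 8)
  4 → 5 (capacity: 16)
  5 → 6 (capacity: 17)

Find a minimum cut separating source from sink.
Min cut value = 12, edges: (1,2)

Min cut value: 12
Partition: S = [0, 1], T = [2, 3, 4, 5, 6]
Cut edges: (1,2)

By max-flow min-cut theorem, max flow = min cut = 12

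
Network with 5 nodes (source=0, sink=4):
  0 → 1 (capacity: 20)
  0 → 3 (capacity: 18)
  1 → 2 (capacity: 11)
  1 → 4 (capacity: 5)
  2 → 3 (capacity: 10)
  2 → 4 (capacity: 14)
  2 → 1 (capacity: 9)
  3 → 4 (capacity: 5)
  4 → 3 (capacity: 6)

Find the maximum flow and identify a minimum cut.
Max flow = 21, Min cut edges: (1,2), (1,4), (3,4)

Maximum flow: 21
Minimum cut: (1,2), (1,4), (3,4)
Partition: S = [0, 1, 3], T = [2, 4]

Max-flow min-cut theorem verified: both equal 21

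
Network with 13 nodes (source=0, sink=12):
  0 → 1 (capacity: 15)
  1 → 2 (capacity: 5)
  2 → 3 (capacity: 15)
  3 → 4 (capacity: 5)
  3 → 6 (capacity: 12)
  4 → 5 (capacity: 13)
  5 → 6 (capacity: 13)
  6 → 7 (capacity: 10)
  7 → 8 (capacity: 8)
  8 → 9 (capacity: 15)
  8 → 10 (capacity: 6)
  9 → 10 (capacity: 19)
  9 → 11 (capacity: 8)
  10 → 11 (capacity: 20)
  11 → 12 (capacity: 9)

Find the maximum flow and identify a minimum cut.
Max flow = 5, Min cut edges: (1,2)

Maximum flow: 5
Minimum cut: (1,2)
Partition: S = [0, 1], T = [2, 3, 4, 5, 6, 7, 8, 9, 10, 11, 12]

Max-flow min-cut theorem verified: both equal 5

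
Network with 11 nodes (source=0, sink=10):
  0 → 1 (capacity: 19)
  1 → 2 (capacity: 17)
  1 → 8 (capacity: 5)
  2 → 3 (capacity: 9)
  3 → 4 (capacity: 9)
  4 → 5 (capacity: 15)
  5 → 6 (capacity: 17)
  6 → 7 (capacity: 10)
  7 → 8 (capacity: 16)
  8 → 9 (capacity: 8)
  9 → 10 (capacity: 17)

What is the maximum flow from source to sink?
Maximum flow = 8

Max flow: 8

Flow assignment:
  0 → 1: 8/19
  1 → 2: 8/17
  2 → 3: 8/9
  3 → 4: 8/9
  4 → 5: 8/15
  5 → 6: 8/17
  6 → 7: 8/10
  7 → 8: 8/16
  8 → 9: 8/8
  9 → 10: 8/17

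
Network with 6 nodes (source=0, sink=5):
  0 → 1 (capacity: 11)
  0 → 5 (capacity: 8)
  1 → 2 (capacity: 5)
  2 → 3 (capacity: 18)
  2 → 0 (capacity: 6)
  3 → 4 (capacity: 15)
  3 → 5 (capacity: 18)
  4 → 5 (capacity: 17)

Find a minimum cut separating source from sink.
Min cut value = 13, edges: (0,5), (1,2)

Min cut value: 13
Partition: S = [0, 1], T = [2, 3, 4, 5]
Cut edges: (0,5), (1,2)

By max-flow min-cut theorem, max flow = min cut = 13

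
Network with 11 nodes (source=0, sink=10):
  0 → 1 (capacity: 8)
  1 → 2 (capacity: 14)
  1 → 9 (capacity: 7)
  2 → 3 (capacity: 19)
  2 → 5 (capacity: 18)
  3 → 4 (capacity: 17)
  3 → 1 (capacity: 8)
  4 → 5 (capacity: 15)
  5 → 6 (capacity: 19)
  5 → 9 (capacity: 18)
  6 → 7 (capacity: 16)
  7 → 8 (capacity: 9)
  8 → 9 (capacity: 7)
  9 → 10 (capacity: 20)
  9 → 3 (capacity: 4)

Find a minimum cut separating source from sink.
Min cut value = 8, edges: (0,1)

Min cut value: 8
Partition: S = [0], T = [1, 2, 3, 4, 5, 6, 7, 8, 9, 10]
Cut edges: (0,1)

By max-flow min-cut theorem, max flow = min cut = 8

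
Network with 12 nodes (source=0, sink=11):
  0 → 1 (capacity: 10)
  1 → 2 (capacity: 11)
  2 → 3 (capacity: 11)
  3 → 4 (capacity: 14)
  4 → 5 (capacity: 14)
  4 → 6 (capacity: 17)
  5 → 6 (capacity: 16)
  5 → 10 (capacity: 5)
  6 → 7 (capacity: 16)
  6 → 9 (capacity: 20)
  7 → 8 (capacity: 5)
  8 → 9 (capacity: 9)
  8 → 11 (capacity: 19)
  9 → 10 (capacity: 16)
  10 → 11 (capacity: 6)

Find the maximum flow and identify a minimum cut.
Max flow = 10, Min cut edges: (0,1)

Maximum flow: 10
Minimum cut: (0,1)
Partition: S = [0], T = [1, 2, 3, 4, 5, 6, 7, 8, 9, 10, 11]

Max-flow min-cut theorem verified: both equal 10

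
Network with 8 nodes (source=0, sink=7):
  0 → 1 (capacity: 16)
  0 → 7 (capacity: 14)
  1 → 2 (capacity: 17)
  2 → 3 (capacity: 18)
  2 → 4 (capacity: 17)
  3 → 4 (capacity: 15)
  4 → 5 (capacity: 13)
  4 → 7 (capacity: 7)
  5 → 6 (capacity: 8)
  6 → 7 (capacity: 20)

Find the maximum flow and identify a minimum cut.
Max flow = 29, Min cut edges: (0,7), (4,7), (5,6)

Maximum flow: 29
Minimum cut: (0,7), (4,7), (5,6)
Partition: S = [0, 1, 2, 3, 4, 5], T = [6, 7]

Max-flow min-cut theorem verified: both equal 29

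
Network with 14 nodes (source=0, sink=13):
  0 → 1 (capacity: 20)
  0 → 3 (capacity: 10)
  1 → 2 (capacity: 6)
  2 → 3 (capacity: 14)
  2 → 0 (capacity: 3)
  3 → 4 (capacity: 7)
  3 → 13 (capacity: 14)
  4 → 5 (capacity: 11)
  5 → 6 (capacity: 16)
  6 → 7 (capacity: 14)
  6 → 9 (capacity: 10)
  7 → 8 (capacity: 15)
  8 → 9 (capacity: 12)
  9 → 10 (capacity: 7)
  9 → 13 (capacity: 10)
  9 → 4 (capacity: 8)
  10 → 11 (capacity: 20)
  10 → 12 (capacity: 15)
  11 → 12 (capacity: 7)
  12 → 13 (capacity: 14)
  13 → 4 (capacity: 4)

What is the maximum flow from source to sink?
Maximum flow = 16

Max flow: 16

Flow assignment:
  0 → 1: 6/20
  0 → 3: 10/10
  1 → 2: 6/6
  2 → 3: 6/14
  3 → 4: 2/7
  3 → 13: 14/14
  4 → 5: 2/11
  5 → 6: 2/16
  6 → 9: 2/10
  9 → 13: 2/10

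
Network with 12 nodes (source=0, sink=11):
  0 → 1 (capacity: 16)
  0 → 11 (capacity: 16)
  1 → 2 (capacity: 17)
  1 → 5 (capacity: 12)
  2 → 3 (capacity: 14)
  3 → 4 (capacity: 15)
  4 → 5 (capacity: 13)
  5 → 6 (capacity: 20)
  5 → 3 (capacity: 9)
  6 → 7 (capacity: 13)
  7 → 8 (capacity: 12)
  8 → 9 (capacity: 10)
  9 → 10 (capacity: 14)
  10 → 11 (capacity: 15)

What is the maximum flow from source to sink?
Maximum flow = 26

Max flow: 26

Flow assignment:
  0 → 1: 10/16
  0 → 11: 16/16
  1 → 2: 4/17
  1 → 5: 6/12
  2 → 3: 4/14
  3 → 4: 4/15
  4 → 5: 4/13
  5 → 6: 10/20
  6 → 7: 10/13
  7 → 8: 10/12
  8 → 9: 10/10
  9 → 10: 10/14
  10 → 11: 10/15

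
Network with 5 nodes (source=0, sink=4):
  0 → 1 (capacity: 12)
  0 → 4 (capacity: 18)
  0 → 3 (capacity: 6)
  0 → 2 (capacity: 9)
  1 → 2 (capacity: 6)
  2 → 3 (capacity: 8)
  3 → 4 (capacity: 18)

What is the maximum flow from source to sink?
Maximum flow = 32

Max flow: 32

Flow assignment:
  0 → 1: 6/12
  0 → 4: 18/18
  0 → 3: 6/6
  0 → 2: 2/9
  1 → 2: 6/6
  2 → 3: 8/8
  3 → 4: 14/18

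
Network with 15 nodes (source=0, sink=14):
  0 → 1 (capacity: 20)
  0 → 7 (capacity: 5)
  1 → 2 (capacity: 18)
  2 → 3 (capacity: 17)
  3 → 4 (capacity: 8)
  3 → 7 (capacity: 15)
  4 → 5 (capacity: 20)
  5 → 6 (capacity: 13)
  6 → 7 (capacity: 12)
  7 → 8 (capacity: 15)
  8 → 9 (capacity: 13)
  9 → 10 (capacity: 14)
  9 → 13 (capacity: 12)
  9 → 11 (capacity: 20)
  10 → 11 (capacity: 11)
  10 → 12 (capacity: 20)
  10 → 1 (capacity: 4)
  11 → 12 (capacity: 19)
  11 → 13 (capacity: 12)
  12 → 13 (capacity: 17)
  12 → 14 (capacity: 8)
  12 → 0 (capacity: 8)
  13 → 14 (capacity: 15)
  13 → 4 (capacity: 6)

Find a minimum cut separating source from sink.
Min cut value = 13, edges: (8,9)

Min cut value: 13
Partition: S = [0, 1, 2, 3, 4, 5, 6, 7, 8], T = [9, 10, 11, 12, 13, 14]
Cut edges: (8,9)

By max-flow min-cut theorem, max flow = min cut = 13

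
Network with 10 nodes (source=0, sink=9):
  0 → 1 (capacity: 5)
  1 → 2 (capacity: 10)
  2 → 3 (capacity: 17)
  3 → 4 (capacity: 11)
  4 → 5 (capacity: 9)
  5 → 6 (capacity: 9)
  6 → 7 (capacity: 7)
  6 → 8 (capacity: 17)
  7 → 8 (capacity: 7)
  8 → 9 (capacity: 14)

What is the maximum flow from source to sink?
Maximum flow = 5

Max flow: 5

Flow assignment:
  0 → 1: 5/5
  1 → 2: 5/10
  2 → 3: 5/17
  3 → 4: 5/11
  4 → 5: 5/9
  5 → 6: 5/9
  6 → 8: 5/17
  8 → 9: 5/14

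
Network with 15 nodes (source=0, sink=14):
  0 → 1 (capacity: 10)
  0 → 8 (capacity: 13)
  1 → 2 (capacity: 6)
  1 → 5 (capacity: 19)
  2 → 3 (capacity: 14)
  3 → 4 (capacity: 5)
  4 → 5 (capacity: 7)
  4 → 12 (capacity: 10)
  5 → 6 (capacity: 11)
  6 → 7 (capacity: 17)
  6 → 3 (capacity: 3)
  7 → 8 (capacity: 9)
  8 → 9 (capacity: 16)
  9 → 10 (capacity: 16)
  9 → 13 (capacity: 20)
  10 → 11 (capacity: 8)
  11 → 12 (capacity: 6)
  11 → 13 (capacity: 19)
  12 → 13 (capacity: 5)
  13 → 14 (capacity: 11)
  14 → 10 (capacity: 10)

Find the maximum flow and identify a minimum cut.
Max flow = 11, Min cut edges: (13,14)

Maximum flow: 11
Minimum cut: (13,14)
Partition: S = [0, 1, 2, 3, 4, 5, 6, 7, 8, 9, 10, 11, 12, 13], T = [14]

Max-flow min-cut theorem verified: both equal 11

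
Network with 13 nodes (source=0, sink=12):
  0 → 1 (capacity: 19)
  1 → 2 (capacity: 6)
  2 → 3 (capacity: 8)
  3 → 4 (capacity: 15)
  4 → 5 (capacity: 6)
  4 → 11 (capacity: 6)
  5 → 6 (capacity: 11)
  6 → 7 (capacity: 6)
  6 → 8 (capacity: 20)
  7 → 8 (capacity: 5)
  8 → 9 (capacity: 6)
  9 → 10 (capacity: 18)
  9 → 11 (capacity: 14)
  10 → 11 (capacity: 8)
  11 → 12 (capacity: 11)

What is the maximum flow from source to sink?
Maximum flow = 6

Max flow: 6

Flow assignment:
  0 → 1: 6/19
  1 → 2: 6/6
  2 → 3: 6/8
  3 → 4: 6/15
  4 → 11: 6/6
  11 → 12: 6/11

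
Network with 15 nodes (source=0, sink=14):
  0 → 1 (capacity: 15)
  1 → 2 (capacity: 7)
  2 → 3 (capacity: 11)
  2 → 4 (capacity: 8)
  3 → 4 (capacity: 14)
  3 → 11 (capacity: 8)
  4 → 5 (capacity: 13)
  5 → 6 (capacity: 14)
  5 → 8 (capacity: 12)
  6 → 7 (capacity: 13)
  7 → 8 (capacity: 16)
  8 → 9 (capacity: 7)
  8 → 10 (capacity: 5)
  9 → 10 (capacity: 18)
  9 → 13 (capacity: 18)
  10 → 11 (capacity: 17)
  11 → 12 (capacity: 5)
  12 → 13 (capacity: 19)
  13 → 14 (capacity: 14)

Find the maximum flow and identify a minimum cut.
Max flow = 7, Min cut edges: (1,2)

Maximum flow: 7
Minimum cut: (1,2)
Partition: S = [0, 1], T = [2, 3, 4, 5, 6, 7, 8, 9, 10, 11, 12, 13, 14]

Max-flow min-cut theorem verified: both equal 7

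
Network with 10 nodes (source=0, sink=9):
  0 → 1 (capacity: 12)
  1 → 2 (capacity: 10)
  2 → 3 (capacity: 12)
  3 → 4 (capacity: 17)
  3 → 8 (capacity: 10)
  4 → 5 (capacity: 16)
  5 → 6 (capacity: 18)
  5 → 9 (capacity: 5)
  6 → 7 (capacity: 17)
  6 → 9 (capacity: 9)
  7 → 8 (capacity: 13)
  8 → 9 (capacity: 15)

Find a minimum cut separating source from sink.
Min cut value = 10, edges: (1,2)

Min cut value: 10
Partition: S = [0, 1], T = [2, 3, 4, 5, 6, 7, 8, 9]
Cut edges: (1,2)

By max-flow min-cut theorem, max flow = min cut = 10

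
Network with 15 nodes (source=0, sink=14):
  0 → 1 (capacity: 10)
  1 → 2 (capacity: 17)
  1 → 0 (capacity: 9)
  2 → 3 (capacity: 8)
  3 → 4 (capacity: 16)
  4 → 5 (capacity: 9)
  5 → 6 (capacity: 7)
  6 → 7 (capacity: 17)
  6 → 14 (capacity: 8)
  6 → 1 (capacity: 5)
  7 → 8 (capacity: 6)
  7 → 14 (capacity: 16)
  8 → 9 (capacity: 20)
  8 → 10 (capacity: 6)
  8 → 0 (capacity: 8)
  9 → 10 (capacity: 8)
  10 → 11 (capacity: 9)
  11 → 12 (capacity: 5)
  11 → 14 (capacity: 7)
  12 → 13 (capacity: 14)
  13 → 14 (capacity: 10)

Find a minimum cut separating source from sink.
Min cut value = 7, edges: (5,6)

Min cut value: 7
Partition: S = [0, 1, 2, 3, 4, 5], T = [6, 7, 8, 9, 10, 11, 12, 13, 14]
Cut edges: (5,6)

By max-flow min-cut theorem, max flow = min cut = 7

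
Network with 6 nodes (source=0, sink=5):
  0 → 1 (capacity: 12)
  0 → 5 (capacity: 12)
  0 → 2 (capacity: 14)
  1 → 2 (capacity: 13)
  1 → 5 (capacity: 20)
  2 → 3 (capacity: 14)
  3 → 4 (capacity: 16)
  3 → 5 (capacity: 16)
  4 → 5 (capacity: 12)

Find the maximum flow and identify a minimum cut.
Max flow = 38, Min cut edges: (0,1), (0,5), (2,3)

Maximum flow: 38
Minimum cut: (0,1), (0,5), (2,3)
Partition: S = [0, 2], T = [1, 3, 4, 5]

Max-flow min-cut theorem verified: both equal 38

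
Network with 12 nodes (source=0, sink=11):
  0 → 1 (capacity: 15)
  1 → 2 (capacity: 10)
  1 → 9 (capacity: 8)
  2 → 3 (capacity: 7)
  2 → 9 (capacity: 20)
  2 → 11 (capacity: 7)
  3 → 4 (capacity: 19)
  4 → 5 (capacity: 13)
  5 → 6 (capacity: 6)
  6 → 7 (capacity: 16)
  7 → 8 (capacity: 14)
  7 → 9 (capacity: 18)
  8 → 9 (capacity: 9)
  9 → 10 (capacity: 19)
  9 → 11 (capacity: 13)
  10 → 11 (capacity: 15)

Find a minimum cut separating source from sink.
Min cut value = 15, edges: (0,1)

Min cut value: 15
Partition: S = [0], T = [1, 2, 3, 4, 5, 6, 7, 8, 9, 10, 11]
Cut edges: (0,1)

By max-flow min-cut theorem, max flow = min cut = 15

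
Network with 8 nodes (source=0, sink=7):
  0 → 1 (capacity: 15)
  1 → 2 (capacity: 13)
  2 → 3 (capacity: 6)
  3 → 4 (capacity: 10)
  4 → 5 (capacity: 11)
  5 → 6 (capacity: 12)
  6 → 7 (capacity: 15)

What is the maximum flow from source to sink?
Maximum flow = 6

Max flow: 6

Flow assignment:
  0 → 1: 6/15
  1 → 2: 6/13
  2 → 3: 6/6
  3 → 4: 6/10
  4 → 5: 6/11
  5 → 6: 6/12
  6 → 7: 6/15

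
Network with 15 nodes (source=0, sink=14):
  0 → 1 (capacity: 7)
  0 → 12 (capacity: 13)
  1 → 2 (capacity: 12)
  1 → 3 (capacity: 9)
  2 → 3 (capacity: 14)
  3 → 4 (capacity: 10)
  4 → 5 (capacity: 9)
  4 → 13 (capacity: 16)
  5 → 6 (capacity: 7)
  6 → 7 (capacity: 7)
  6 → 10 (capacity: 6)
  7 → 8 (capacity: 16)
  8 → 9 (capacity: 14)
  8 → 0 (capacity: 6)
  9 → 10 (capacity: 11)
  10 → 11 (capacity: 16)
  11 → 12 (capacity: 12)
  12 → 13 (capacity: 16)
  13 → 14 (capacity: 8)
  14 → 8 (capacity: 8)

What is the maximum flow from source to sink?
Maximum flow = 8

Max flow: 8

Flow assignment:
  0 → 1: 7/7
  0 → 12: 1/13
  1 → 3: 7/9
  3 → 4: 7/10
  4 → 13: 7/16
  12 → 13: 1/16
  13 → 14: 8/8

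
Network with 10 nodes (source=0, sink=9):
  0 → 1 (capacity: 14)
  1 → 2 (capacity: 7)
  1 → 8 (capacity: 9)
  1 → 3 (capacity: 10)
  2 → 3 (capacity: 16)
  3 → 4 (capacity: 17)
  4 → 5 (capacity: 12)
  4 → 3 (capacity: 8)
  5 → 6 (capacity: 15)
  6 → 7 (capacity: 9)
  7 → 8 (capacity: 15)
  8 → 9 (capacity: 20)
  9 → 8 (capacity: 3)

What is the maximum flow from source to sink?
Maximum flow = 14

Max flow: 14

Flow assignment:
  0 → 1: 14/14
  1 → 8: 9/9
  1 → 3: 5/10
  3 → 4: 5/17
  4 → 5: 5/12
  5 → 6: 5/15
  6 → 7: 5/9
  7 → 8: 5/15
  8 → 9: 14/20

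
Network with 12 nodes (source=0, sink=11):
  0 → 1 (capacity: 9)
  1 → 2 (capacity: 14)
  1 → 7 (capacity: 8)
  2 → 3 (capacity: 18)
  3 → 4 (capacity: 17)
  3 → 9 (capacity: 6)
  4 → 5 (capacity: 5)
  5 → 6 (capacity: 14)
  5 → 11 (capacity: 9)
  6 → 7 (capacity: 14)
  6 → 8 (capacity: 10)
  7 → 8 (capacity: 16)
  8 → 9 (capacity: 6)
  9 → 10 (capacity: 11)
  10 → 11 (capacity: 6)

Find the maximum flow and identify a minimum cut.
Max flow = 9, Min cut edges: (0,1)

Maximum flow: 9
Minimum cut: (0,1)
Partition: S = [0], T = [1, 2, 3, 4, 5, 6, 7, 8, 9, 10, 11]

Max-flow min-cut theorem verified: both equal 9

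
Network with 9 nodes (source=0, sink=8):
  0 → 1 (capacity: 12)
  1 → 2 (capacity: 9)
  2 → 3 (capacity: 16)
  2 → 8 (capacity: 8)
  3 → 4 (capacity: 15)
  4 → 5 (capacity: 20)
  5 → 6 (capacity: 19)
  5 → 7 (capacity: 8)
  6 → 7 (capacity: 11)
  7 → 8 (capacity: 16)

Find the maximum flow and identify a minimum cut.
Max flow = 9, Min cut edges: (1,2)

Maximum flow: 9
Minimum cut: (1,2)
Partition: S = [0, 1], T = [2, 3, 4, 5, 6, 7, 8]

Max-flow min-cut theorem verified: both equal 9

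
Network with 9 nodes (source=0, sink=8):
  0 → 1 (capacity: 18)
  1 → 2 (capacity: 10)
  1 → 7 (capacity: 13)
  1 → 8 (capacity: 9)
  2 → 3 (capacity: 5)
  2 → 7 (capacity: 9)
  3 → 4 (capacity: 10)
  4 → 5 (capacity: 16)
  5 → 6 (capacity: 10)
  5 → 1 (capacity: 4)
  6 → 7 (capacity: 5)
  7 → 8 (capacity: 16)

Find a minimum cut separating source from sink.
Min cut value = 18, edges: (0,1)

Min cut value: 18
Partition: S = [0], T = [1, 2, 3, 4, 5, 6, 7, 8]
Cut edges: (0,1)

By max-flow min-cut theorem, max flow = min cut = 18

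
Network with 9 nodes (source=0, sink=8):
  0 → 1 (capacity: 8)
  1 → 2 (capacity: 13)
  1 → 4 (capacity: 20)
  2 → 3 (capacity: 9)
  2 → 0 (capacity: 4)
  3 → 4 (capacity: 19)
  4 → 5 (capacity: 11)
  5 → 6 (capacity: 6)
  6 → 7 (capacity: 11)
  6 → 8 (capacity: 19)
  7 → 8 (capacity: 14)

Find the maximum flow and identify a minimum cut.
Max flow = 6, Min cut edges: (5,6)

Maximum flow: 6
Minimum cut: (5,6)
Partition: S = [0, 1, 2, 3, 4, 5], T = [6, 7, 8]

Max-flow min-cut theorem verified: both equal 6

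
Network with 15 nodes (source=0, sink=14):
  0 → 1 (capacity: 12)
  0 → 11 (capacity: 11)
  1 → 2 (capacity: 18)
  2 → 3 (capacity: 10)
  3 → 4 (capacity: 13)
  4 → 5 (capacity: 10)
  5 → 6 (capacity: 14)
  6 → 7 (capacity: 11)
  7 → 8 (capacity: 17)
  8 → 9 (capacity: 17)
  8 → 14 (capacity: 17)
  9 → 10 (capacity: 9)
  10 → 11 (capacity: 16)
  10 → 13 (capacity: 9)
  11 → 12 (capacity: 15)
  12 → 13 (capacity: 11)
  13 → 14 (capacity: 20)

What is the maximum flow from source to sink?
Maximum flow = 21

Max flow: 21

Flow assignment:
  0 → 1: 10/12
  0 → 11: 11/11
  1 → 2: 10/18
  2 → 3: 10/10
  3 → 4: 10/13
  4 → 5: 10/10
  5 → 6: 10/14
  6 → 7: 10/11
  7 → 8: 10/17
  8 → 14: 10/17
  11 → 12: 11/15
  12 → 13: 11/11
  13 → 14: 11/20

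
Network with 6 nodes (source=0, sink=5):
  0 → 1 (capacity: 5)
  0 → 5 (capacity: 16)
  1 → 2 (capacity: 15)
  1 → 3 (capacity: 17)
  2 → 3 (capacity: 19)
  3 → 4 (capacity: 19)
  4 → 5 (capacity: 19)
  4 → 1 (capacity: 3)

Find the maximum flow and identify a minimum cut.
Max flow = 21, Min cut edges: (0,1), (0,5)

Maximum flow: 21
Minimum cut: (0,1), (0,5)
Partition: S = [0], T = [1, 2, 3, 4, 5]

Max-flow min-cut theorem verified: both equal 21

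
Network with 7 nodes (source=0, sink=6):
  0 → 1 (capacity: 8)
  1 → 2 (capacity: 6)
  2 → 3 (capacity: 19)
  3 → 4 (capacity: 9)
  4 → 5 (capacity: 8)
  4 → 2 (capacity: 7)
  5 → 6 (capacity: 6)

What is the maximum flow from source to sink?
Maximum flow = 6

Max flow: 6

Flow assignment:
  0 → 1: 6/8
  1 → 2: 6/6
  2 → 3: 6/19
  3 → 4: 6/9
  4 → 5: 6/8
  5 → 6: 6/6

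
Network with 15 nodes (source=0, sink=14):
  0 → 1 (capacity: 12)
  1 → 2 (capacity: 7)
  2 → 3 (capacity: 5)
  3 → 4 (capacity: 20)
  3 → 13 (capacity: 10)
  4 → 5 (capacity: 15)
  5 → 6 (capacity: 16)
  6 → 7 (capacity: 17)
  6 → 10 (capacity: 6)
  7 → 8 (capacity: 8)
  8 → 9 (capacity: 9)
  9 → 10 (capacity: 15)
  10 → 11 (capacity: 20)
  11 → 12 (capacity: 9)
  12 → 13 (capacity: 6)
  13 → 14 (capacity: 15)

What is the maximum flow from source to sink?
Maximum flow = 5

Max flow: 5

Flow assignment:
  0 → 1: 5/12
  1 → 2: 5/7
  2 → 3: 5/5
  3 → 13: 5/10
  13 → 14: 5/15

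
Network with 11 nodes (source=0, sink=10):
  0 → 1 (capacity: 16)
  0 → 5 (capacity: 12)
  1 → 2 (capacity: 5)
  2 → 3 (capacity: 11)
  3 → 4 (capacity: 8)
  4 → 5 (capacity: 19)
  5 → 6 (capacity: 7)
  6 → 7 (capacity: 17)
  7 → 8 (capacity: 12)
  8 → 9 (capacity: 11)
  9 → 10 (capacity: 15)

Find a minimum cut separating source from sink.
Min cut value = 7, edges: (5,6)

Min cut value: 7
Partition: S = [0, 1, 2, 3, 4, 5], T = [6, 7, 8, 9, 10]
Cut edges: (5,6)

By max-flow min-cut theorem, max flow = min cut = 7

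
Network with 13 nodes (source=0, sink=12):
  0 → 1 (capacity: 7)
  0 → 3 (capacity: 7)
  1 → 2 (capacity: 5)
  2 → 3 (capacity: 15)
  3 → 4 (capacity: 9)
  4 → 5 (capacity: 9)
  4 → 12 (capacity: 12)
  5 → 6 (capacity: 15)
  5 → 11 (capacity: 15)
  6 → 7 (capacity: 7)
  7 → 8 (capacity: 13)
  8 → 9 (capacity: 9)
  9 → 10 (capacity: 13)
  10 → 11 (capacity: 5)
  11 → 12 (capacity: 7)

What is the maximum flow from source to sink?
Maximum flow = 9

Max flow: 9

Flow assignment:
  0 → 1: 5/7
  0 → 3: 4/7
  1 → 2: 5/5
  2 → 3: 5/15
  3 → 4: 9/9
  4 → 12: 9/12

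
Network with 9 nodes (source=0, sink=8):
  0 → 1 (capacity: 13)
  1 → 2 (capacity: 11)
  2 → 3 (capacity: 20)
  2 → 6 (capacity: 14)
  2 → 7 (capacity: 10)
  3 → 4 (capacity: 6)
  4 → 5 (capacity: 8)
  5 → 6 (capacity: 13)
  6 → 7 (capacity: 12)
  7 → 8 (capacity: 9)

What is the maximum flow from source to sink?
Maximum flow = 9

Max flow: 9

Flow assignment:
  0 → 1: 9/13
  1 → 2: 9/11
  2 → 7: 9/10
  7 → 8: 9/9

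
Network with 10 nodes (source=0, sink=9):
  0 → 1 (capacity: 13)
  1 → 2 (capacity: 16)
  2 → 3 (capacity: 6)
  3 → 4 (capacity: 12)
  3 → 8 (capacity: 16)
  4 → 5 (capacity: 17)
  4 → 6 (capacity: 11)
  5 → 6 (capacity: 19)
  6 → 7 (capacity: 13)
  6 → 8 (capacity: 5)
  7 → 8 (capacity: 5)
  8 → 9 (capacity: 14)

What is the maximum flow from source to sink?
Maximum flow = 6

Max flow: 6

Flow assignment:
  0 → 1: 6/13
  1 → 2: 6/16
  2 → 3: 6/6
  3 → 8: 6/16
  8 → 9: 6/14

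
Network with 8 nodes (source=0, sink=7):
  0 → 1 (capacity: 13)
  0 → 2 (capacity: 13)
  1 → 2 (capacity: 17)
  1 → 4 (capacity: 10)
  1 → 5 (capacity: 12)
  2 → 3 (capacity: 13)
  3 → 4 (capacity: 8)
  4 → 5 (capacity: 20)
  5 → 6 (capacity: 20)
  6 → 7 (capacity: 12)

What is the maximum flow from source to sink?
Maximum flow = 12

Max flow: 12

Flow assignment:
  0 → 1: 4/13
  0 → 2: 8/13
  1 → 5: 4/12
  2 → 3: 8/13
  3 → 4: 8/8
  4 → 5: 8/20
  5 → 6: 12/20
  6 → 7: 12/12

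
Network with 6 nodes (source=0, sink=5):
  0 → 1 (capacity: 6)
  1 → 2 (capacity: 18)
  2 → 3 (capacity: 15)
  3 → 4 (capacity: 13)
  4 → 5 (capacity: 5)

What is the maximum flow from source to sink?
Maximum flow = 5

Max flow: 5

Flow assignment:
  0 → 1: 5/6
  1 → 2: 5/18
  2 → 3: 5/15
  3 → 4: 5/13
  4 → 5: 5/5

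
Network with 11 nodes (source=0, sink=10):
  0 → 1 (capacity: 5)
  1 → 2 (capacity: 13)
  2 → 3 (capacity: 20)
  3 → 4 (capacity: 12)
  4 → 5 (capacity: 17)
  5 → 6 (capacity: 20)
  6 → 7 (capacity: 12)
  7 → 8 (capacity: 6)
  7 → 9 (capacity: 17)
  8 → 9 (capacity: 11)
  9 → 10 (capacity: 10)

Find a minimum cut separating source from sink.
Min cut value = 5, edges: (0,1)

Min cut value: 5
Partition: S = [0], T = [1, 2, 3, 4, 5, 6, 7, 8, 9, 10]
Cut edges: (0,1)

By max-flow min-cut theorem, max flow = min cut = 5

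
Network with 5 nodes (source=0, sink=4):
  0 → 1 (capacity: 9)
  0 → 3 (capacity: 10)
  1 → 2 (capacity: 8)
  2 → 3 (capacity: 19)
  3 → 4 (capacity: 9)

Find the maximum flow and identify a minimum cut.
Max flow = 9, Min cut edges: (3,4)

Maximum flow: 9
Minimum cut: (3,4)
Partition: S = [0, 1, 2, 3], T = [4]

Max-flow min-cut theorem verified: both equal 9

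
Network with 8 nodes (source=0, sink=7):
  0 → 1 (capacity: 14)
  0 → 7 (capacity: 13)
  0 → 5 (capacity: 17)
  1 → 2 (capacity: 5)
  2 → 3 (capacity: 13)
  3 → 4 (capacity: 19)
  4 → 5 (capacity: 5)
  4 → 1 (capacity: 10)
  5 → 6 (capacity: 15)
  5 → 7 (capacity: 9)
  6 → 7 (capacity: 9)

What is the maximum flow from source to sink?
Maximum flow = 31

Max flow: 31

Flow assignment:
  0 → 1: 5/14
  0 → 7: 13/13
  0 → 5: 13/17
  1 → 2: 5/5
  2 → 3: 5/13
  3 → 4: 5/19
  4 → 5: 5/5
  5 → 6: 9/15
  5 → 7: 9/9
  6 → 7: 9/9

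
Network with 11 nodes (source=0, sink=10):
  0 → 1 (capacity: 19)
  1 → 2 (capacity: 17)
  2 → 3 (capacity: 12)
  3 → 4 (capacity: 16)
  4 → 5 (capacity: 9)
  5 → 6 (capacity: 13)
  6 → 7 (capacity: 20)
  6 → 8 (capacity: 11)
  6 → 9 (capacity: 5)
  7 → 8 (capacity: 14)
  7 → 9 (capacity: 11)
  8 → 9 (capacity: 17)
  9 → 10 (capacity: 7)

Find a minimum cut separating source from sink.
Min cut value = 7, edges: (9,10)

Min cut value: 7
Partition: S = [0, 1, 2, 3, 4, 5, 6, 7, 8, 9], T = [10]
Cut edges: (9,10)

By max-flow min-cut theorem, max flow = min cut = 7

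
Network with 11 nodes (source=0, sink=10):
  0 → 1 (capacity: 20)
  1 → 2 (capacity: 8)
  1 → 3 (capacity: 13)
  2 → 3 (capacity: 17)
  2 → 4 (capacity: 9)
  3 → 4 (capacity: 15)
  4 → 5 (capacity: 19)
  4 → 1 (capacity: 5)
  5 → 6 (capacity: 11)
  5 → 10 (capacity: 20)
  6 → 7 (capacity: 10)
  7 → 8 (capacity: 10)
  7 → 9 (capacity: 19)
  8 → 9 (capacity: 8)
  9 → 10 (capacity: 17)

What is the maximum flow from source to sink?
Maximum flow = 19

Max flow: 19

Flow assignment:
  0 → 1: 19/20
  1 → 2: 7/8
  1 → 3: 12/13
  2 → 4: 7/9
  3 → 4: 12/15
  4 → 5: 19/19
  5 → 10: 19/20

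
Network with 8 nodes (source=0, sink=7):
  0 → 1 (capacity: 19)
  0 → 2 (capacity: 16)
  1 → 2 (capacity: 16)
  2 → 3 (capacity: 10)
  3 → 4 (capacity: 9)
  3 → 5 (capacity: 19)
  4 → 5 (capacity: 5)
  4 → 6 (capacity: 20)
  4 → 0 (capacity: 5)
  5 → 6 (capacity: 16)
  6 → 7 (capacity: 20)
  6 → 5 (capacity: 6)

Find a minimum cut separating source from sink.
Min cut value = 10, edges: (2,3)

Min cut value: 10
Partition: S = [0, 1, 2], T = [3, 4, 5, 6, 7]
Cut edges: (2,3)

By max-flow min-cut theorem, max flow = min cut = 10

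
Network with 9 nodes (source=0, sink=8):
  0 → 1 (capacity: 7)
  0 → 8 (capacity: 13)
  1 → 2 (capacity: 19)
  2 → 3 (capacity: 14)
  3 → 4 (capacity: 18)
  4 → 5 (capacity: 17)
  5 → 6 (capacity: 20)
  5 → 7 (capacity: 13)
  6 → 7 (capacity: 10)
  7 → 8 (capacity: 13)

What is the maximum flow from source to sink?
Maximum flow = 20

Max flow: 20

Flow assignment:
  0 → 1: 7/7
  0 → 8: 13/13
  1 → 2: 7/19
  2 → 3: 7/14
  3 → 4: 7/18
  4 → 5: 7/17
  5 → 7: 7/13
  7 → 8: 7/13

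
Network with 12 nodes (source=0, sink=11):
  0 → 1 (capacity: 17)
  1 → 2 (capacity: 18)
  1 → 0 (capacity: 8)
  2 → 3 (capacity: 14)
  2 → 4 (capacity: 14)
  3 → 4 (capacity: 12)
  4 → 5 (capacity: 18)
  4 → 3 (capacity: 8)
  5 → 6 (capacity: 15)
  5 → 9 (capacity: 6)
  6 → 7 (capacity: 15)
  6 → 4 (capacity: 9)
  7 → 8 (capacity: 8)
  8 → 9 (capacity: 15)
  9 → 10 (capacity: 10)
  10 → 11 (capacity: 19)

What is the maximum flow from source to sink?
Maximum flow = 10

Max flow: 10

Flow assignment:
  0 → 1: 10/17
  1 → 2: 10/18
  2 → 3: 3/14
  2 → 4: 7/14
  3 → 4: 3/12
  4 → 5: 13/18
  5 → 6: 11/15
  5 → 9: 2/6
  6 → 7: 8/15
  6 → 4: 3/9
  7 → 8: 8/8
  8 → 9: 8/15
  9 → 10: 10/10
  10 → 11: 10/19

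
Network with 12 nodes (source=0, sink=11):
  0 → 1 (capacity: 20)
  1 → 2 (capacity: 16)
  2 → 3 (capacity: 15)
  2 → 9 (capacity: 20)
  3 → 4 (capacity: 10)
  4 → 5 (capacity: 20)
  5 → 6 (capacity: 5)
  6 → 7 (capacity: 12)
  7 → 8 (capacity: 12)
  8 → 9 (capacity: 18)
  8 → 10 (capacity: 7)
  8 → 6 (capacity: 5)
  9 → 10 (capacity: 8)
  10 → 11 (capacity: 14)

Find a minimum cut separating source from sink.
Min cut value = 13, edges: (5,6), (9,10)

Min cut value: 13
Partition: S = [0, 1, 2, 3, 4, 5, 9], T = [6, 7, 8, 10, 11]
Cut edges: (5,6), (9,10)

By max-flow min-cut theorem, max flow = min cut = 13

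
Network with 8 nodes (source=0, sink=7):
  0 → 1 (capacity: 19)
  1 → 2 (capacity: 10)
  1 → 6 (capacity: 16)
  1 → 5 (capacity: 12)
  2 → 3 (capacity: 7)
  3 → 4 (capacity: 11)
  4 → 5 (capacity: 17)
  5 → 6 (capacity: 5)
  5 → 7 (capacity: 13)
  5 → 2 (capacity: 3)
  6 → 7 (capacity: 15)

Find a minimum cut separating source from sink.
Min cut value = 19, edges: (0,1)

Min cut value: 19
Partition: S = [0], T = [1, 2, 3, 4, 5, 6, 7]
Cut edges: (0,1)

By max-flow min-cut theorem, max flow = min cut = 19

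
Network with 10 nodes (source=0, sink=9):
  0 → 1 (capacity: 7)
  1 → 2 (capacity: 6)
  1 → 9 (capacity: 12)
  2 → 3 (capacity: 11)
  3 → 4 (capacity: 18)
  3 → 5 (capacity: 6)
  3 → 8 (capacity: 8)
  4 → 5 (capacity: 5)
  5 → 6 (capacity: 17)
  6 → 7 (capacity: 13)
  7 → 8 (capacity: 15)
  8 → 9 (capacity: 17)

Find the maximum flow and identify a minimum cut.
Max flow = 7, Min cut edges: (0,1)

Maximum flow: 7
Minimum cut: (0,1)
Partition: S = [0], T = [1, 2, 3, 4, 5, 6, 7, 8, 9]

Max-flow min-cut theorem verified: both equal 7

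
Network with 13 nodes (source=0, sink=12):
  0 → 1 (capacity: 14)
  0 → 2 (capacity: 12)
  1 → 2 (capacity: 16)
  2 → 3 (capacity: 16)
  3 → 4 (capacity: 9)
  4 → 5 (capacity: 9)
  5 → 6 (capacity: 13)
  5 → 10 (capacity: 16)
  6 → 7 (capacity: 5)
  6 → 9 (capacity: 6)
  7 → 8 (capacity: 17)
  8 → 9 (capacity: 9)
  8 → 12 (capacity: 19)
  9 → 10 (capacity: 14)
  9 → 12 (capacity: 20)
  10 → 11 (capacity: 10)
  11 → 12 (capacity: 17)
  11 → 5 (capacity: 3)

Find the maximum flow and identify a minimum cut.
Max flow = 9, Min cut edges: (4,5)

Maximum flow: 9
Minimum cut: (4,5)
Partition: S = [0, 1, 2, 3, 4], T = [5, 6, 7, 8, 9, 10, 11, 12]

Max-flow min-cut theorem verified: both equal 9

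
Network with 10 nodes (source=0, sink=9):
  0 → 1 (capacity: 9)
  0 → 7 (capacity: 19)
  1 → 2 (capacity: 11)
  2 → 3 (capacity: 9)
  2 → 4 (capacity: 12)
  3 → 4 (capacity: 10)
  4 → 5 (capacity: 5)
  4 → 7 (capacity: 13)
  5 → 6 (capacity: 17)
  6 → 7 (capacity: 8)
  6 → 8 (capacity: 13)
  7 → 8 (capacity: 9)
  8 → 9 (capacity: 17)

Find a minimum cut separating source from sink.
Min cut value = 14, edges: (4,5), (7,8)

Min cut value: 14
Partition: S = [0, 1, 2, 3, 4, 7], T = [5, 6, 8, 9]
Cut edges: (4,5), (7,8)

By max-flow min-cut theorem, max flow = min cut = 14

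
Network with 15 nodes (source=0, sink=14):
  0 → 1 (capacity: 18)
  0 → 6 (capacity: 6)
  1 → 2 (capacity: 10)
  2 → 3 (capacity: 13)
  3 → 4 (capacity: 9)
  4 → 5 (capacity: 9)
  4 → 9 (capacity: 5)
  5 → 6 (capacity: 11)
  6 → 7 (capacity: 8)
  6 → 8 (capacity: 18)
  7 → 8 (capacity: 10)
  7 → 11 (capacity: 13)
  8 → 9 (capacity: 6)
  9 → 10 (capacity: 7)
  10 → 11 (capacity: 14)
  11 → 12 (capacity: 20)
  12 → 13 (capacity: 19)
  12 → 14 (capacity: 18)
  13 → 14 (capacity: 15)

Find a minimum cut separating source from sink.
Min cut value = 15, edges: (6,7), (9,10)

Min cut value: 15
Partition: S = [0, 1, 2, 3, 4, 5, 6, 8, 9], T = [7, 10, 11, 12, 13, 14]
Cut edges: (6,7), (9,10)

By max-flow min-cut theorem, max flow = min cut = 15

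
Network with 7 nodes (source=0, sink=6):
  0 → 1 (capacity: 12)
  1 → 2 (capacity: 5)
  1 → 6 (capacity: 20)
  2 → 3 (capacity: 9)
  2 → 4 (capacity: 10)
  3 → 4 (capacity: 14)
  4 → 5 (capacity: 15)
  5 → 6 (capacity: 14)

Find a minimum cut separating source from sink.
Min cut value = 12, edges: (0,1)

Min cut value: 12
Partition: S = [0], T = [1, 2, 3, 4, 5, 6]
Cut edges: (0,1)

By max-flow min-cut theorem, max flow = min cut = 12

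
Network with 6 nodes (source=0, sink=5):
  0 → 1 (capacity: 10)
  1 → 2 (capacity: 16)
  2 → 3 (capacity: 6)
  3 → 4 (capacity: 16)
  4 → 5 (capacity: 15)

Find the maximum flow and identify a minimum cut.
Max flow = 6, Min cut edges: (2,3)

Maximum flow: 6
Minimum cut: (2,3)
Partition: S = [0, 1, 2], T = [3, 4, 5]

Max-flow min-cut theorem verified: both equal 6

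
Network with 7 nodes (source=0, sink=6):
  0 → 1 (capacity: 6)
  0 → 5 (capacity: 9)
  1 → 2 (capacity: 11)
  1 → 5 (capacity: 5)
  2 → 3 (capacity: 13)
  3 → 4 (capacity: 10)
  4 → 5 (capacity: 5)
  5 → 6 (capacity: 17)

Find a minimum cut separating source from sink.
Min cut value = 15, edges: (0,1), (0,5)

Min cut value: 15
Partition: S = [0], T = [1, 2, 3, 4, 5, 6]
Cut edges: (0,1), (0,5)

By max-flow min-cut theorem, max flow = min cut = 15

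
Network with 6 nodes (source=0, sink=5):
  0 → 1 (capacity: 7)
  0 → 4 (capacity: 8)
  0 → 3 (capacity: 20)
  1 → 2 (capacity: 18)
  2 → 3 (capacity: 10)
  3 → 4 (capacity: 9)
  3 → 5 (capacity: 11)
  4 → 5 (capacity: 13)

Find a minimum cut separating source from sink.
Min cut value = 24, edges: (3,5), (4,5)

Min cut value: 24
Partition: S = [0, 1, 2, 3, 4], T = [5]
Cut edges: (3,5), (4,5)

By max-flow min-cut theorem, max flow = min cut = 24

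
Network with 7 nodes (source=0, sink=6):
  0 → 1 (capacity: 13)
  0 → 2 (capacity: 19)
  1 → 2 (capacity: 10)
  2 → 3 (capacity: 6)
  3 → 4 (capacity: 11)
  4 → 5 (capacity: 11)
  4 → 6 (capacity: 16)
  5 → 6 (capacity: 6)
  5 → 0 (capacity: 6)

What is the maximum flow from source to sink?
Maximum flow = 6

Max flow: 6

Flow assignment:
  0 → 1: 6/13
  1 → 2: 6/10
  2 → 3: 6/6
  3 → 4: 6/11
  4 → 6: 6/16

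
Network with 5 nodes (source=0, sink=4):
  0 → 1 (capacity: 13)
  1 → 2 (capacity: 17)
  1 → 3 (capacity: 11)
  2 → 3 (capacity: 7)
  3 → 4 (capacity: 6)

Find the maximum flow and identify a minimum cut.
Max flow = 6, Min cut edges: (3,4)

Maximum flow: 6
Minimum cut: (3,4)
Partition: S = [0, 1, 2, 3], T = [4]

Max-flow min-cut theorem verified: both equal 6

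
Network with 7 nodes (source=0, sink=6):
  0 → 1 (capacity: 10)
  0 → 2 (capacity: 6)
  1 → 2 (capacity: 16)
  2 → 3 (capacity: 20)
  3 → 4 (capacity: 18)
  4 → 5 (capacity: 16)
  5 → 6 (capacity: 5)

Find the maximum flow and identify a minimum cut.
Max flow = 5, Min cut edges: (5,6)

Maximum flow: 5
Minimum cut: (5,6)
Partition: S = [0, 1, 2, 3, 4, 5], T = [6]

Max-flow min-cut theorem verified: both equal 5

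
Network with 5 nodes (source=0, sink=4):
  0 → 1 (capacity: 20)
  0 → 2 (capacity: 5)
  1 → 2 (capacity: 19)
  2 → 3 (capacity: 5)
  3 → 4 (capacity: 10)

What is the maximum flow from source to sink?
Maximum flow = 5

Max flow: 5

Flow assignment:
  0 → 1: 5/20
  1 → 2: 5/19
  2 → 3: 5/5
  3 → 4: 5/10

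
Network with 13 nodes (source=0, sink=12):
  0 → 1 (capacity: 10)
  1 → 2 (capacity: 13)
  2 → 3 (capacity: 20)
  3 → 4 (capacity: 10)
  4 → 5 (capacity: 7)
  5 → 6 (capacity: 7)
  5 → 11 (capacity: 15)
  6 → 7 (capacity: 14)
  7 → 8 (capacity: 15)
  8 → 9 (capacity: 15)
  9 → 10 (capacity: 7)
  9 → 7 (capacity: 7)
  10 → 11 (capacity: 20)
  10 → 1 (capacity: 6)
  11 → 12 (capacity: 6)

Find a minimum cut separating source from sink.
Min cut value = 6, edges: (11,12)

Min cut value: 6
Partition: S = [0, 1, 2, 3, 4, 5, 6, 7, 8, 9, 10, 11], T = [12]
Cut edges: (11,12)

By max-flow min-cut theorem, max flow = min cut = 6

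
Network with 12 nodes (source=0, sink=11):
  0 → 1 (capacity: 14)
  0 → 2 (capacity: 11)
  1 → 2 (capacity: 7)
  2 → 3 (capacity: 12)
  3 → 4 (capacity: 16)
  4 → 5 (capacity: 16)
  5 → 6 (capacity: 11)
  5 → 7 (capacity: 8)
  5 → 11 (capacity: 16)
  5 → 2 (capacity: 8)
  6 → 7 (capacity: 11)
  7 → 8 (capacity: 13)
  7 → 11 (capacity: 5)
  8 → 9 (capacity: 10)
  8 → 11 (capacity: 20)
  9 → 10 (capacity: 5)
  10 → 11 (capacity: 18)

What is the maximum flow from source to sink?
Maximum flow = 12

Max flow: 12

Flow assignment:
  0 → 1: 7/14
  0 → 2: 5/11
  1 → 2: 7/7
  2 → 3: 12/12
  3 → 4: 12/16
  4 → 5: 12/16
  5 → 11: 12/16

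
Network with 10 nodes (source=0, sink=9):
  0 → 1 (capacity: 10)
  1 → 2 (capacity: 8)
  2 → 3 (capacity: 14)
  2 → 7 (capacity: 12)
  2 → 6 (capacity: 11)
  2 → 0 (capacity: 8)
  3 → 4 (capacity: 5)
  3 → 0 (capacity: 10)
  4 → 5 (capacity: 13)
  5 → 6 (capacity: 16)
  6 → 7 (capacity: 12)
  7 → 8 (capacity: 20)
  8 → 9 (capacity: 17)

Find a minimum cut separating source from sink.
Min cut value = 8, edges: (1,2)

Min cut value: 8
Partition: S = [0, 1], T = [2, 3, 4, 5, 6, 7, 8, 9]
Cut edges: (1,2)

By max-flow min-cut theorem, max flow = min cut = 8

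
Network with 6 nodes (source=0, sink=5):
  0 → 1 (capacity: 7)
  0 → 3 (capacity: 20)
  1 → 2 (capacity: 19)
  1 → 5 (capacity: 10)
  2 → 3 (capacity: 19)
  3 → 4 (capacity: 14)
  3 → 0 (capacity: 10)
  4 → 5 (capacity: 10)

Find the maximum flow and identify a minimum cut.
Max flow = 17, Min cut edges: (0,1), (4,5)

Maximum flow: 17
Minimum cut: (0,1), (4,5)
Partition: S = [0, 2, 3, 4], T = [1, 5]

Max-flow min-cut theorem verified: both equal 17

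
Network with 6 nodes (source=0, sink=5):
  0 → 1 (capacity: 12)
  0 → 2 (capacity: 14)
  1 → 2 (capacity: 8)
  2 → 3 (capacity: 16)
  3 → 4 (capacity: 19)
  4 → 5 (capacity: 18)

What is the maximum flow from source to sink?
Maximum flow = 16

Max flow: 16

Flow assignment:
  0 → 1: 8/12
  0 → 2: 8/14
  1 → 2: 8/8
  2 → 3: 16/16
  3 → 4: 16/19
  4 → 5: 16/18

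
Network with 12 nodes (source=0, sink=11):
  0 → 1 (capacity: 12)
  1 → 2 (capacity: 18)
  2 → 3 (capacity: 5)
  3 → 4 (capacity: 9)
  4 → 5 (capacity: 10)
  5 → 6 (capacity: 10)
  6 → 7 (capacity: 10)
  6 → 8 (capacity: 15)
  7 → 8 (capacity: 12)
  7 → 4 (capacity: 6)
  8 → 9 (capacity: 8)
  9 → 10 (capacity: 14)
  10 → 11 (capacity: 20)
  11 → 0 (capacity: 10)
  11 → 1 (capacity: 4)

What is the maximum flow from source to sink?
Maximum flow = 5

Max flow: 5

Flow assignment:
  0 → 1: 5/12
  1 → 2: 5/18
  2 → 3: 5/5
  3 → 4: 5/9
  4 → 5: 5/10
  5 → 6: 5/10
  6 → 8: 5/15
  8 → 9: 5/8
  9 → 10: 5/14
  10 → 11: 5/20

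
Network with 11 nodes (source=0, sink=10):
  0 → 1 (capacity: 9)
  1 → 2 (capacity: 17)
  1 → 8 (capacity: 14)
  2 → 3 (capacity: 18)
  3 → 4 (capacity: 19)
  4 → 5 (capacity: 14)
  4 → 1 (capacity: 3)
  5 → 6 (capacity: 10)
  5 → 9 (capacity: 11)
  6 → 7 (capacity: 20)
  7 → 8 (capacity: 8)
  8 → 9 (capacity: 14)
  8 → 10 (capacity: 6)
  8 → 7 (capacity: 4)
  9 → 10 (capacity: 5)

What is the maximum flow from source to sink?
Maximum flow = 9

Max flow: 9

Flow assignment:
  0 → 1: 9/9
  1 → 8: 9/14
  8 → 9: 3/14
  8 → 10: 6/6
  9 → 10: 3/5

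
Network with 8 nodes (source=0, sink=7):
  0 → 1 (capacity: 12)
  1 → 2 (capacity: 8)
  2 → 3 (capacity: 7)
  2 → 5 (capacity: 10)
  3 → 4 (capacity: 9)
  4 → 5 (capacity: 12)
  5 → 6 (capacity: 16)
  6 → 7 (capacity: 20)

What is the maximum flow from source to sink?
Maximum flow = 8

Max flow: 8

Flow assignment:
  0 → 1: 8/12
  1 → 2: 8/8
  2 → 5: 8/10
  5 → 6: 8/16
  6 → 7: 8/20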